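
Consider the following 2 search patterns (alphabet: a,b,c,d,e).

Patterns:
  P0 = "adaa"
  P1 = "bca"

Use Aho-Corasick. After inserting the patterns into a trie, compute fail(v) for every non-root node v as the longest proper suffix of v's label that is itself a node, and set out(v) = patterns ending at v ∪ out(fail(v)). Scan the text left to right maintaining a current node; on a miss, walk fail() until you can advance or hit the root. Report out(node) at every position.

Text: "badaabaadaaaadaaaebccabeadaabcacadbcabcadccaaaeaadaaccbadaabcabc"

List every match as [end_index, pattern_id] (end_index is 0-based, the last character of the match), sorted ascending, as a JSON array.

Build:
Trie nodes:
  0='ε' goto a→1 b→5
  1='a' goto d→2
  2='ad' goto a→3
  3='ada' goto a→4
  4='adaa' goto ·  ←P0
  5='b' goto c→6
  6='bc' goto a→7
  7='bca' goto ·  ←P1

Failure links (BFS by depth):
  fail(1) 'a': from fail(0)=0 chase 'a': 0 ⇒ 0;  out=∅∪out(0)=∅
  fail(5) 'b': from fail(0)=0 chase 'b': 0 ⇒ 0;  out=∅∪out(0)=∅
  fail(2) 'ad': from fail(1)=0 chase 'd': 0 ⇒ 0;  out=∅∪out(0)=∅
  fail(6) 'bc': from fail(5)=0 chase 'c': 0 ⇒ 0;  out=∅∪out(0)=∅
  fail(3) 'ada': from fail(2)=0 chase 'a': 0 ⇒ 1;  out=∅∪out(1)=∅
  fail(7) 'bca': from fail(6)=0 chase 'a': 0 ⇒ 1;  out={1}∪out(1)={1}
  fail(4) 'adaa': from fail(3)=1 chase 'a': 1→0 ⇒ 1;  out={0}∪out(1)={0}

Scan:
[0] read 'b'  n0⇒n5
[1] read 'a'  n5⇒n1 (via fail)
[2] read 'd'  n1⇒n2
[3] read 'a'  n2⇒n3
[4] read 'a'  n3⇒n4  emit P0@[1:4]
[5] read 'b'  n4⇒n5 (via fail)
[6] read 'a'  n5⇒n1 (via fail)
[7] read 'a'  n1⇒n1 (via fail)
[8] read 'd'  n1⇒n2
[9] read 'a'  n2⇒n3
[10] read 'a'  n3⇒n4  emit P0@[7:10]
[11] read 'a'  n4⇒n1 (via fail)
[12] read 'a'  n1⇒n1 (via fail)
[13] read 'd'  n1⇒n2
[14] read 'a'  n2⇒n3
[15] read 'a'  n3⇒n4  emit P0@[12:15]
[16] read 'a'  n4⇒n1 (via fail)
[17] read 'e'  n1⇒n0 (via fail)
[18] read 'b'  n0⇒n5
[19] read 'c'  n5⇒n6
[20] read 'c'  n6⇒n0 (via fail)
[21] read 'a'  n0⇒n1
[22] read 'b'  n1⇒n5 (via fail)
[23] read 'e'  n5⇒n0 (via fail)
[24] read 'a'  n0⇒n1
[25] read 'd'  n1⇒n2
[26] read 'a'  n2⇒n3
[27] read 'a'  n3⇒n4  emit P0@[24:27]
[28] read 'b'  n4⇒n5 (via fail)
[29] read 'c'  n5⇒n6
[30] read 'a'  n6⇒n7  emit P1@[28:30]
[31] read 'c'  n7⇒n0 (via fail)
[32] read 'a'  n0⇒n1
[33] read 'd'  n1⇒n2
[34] read 'b'  n2⇒n5 (via fail)
[35] read 'c'  n5⇒n6
[36] read 'a'  n6⇒n7  emit P1@[34:36]
[37] read 'b'  n7⇒n5 (via fail)
[38] read 'c'  n5⇒n6
[39] read 'a'  n6⇒n7  emit P1@[37:39]
[40] read 'd'  n7⇒n2 (via fail)
[41] read 'c'  n2⇒n0 (via fail)
[42] read 'c'  n0⇒n0
[43] read 'a'  n0⇒n1
[44] read 'a'  n1⇒n1 (via fail)
[45] read 'a'  n1⇒n1 (via fail)
[46] read 'e'  n1⇒n0 (via fail)
[47] read 'a'  n0⇒n1
[48] read 'a'  n1⇒n1 (via fail)
[49] read 'd'  n1⇒n2
[50] read 'a'  n2⇒n3
[51] read 'a'  n3⇒n4  emit P0@[48:51]
[52] read 'c'  n4⇒n0 (via fail)
[53] read 'c'  n0⇒n0
[54] read 'b'  n0⇒n5
[55] read 'a'  n5⇒n1 (via fail)
[56] read 'd'  n1⇒n2
[57] read 'a'  n2⇒n3
[58] read 'a'  n3⇒n4  emit P0@[55:58]
[59] read 'b'  n4⇒n5 (via fail)
[60] read 'c'  n5⇒n6
[61] read 'a'  n6⇒n7  emit P1@[59:61]
[62] read 'b'  n7⇒n5 (via fail)
[63] read 'c'  n5⇒n6

Matches: [[4,0],[10,0],[15,0],[27,0],[30,1],[36,1],[39,1],[51,0],[58,0],[61,1]]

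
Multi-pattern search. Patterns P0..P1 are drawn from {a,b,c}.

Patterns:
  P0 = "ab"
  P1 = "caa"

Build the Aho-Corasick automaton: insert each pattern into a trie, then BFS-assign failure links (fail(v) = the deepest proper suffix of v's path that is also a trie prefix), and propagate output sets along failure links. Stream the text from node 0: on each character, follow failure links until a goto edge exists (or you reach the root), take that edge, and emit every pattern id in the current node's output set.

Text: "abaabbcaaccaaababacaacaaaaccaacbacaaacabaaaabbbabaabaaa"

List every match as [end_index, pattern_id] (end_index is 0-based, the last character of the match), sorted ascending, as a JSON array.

Build:
Trie nodes:
  0='ε' goto a→1 c→3
  1='a' goto b→2
  2='ab' goto ·  ←P0
  3='c' goto a→4
  4='ca' goto a→5
  5='caa' goto ·  ←P1

Failure links (BFS by depth):
  n1('a'): parent n0 fail=0; on 'a' 0 → fail=0;  out ∅∪∅=∅
  n3('c'): parent n0 fail=0; on 'c' 0 → fail=0;  out ∅∪∅=∅
  n2('ab'): parent n1 fail=0; on 'b' 0 → fail=0;  out {0}∪∅={0}
  n4('ca'): parent n3 fail=0; on 'a' 0 → fail=1;  out ∅∪∅=∅
  n5('caa'): parent n4 fail=1; on 'a' 1→0 → fail=1;  out {1}∪∅={1}

Scan:
[0] read 'a'  n0⇒n1
[1] read 'b'  n1⇒n2  ** P0@[0:1]
[2] read 'a'  n2⇒n1 (via fail)
[3] read 'a'  n1⇒n1 (via fail)
[4] read 'b'  n1⇒n2  ** P0@[3:4]
[5] read 'b'  n2⇒n0 (via fail)
[6] read 'c'  n0⇒n3
[7] read 'a'  n3⇒n4
[8] read 'a'  n4⇒n5  ** P1@[6:8]
[9] read 'c'  n5⇒n3 (via fail)
[10] read 'c'  n3⇒n3 (via fail)
[11] read 'a'  n3⇒n4
[12] read 'a'  n4⇒n5  ** P1@[10:12]
[13] read 'a'  n5⇒n1 (via fail)
[14] read 'b'  n1⇒n2  ** P0@[13:14]
[15] read 'a'  n2⇒n1 (via fail)
[16] read 'b'  n1⇒n2  ** P0@[15:16]
[17] read 'a'  n2⇒n1 (via fail)
[18] read 'c'  n1⇒n3 (via fail)
[19] read 'a'  n3⇒n4
[20] read 'a'  n4⇒n5  ** P1@[18:20]
[21] read 'c'  n5⇒n3 (via fail)
[22] read 'a'  n3⇒n4
[23] read 'a'  n4⇒n5  ** P1@[21:23]
[24] read 'a'  n5⇒n1 (via fail)
[25] read 'a'  n1⇒n1 (via fail)
[26] read 'c'  n1⇒n3 (via fail)
[27] read 'c'  n3⇒n3 (via fail)
[28] read 'a'  n3⇒n4
[29] read 'a'  n4⇒n5  ** P1@[27:29]
[30] read 'c'  n5⇒n3 (via fail)
[31] read 'b'  n3⇒n0 (via fail)
[32] read 'a'  n0⇒n1
[33] read 'c'  n1⇒n3 (via fail)
[34] read 'a'  n3⇒n4
[35] read 'a'  n4⇒n5  ** P1@[33:35]
[36] read 'a'  n5⇒n1 (via fail)
[37] read 'c'  n1⇒n3 (via fail)
[38] read 'a'  n3⇒n4
[39] read 'b'  n4⇒n2 (via fail)  ** P0@[38:39]
[40] read 'a'  n2⇒n1 (via fail)
[41] read 'a'  n1⇒n1 (via fail)
[42] read 'a'  n1⇒n1 (via fail)
[43] read 'a'  n1⇒n1 (via fail)
[44] read 'b'  n1⇒n2  ** P0@[43:44]
[45] read 'b'  n2⇒n0 (via fail)
[46] read 'b'  n0⇒n0
[47] read 'a'  n0⇒n1
[48] read 'b'  n1⇒n2  ** P0@[47:48]
[49] read 'a'  n2⇒n1 (via fail)
[50] read 'a'  n1⇒n1 (via fail)
[51] read 'b'  n1⇒n2  ** P0@[50:51]
[52] read 'a'  n2⇒n1 (via fail)
[53] read 'a'  n1⇒n1 (via fail)
[54] read 'a'  n1⇒n1 (via fail)

Result: [[1,0],[4,0],[8,1],[12,1],[14,0],[16,0],[20,1],[23,1],[29,1],[35,1],[39,0],[44,0],[48,0],[51,0]]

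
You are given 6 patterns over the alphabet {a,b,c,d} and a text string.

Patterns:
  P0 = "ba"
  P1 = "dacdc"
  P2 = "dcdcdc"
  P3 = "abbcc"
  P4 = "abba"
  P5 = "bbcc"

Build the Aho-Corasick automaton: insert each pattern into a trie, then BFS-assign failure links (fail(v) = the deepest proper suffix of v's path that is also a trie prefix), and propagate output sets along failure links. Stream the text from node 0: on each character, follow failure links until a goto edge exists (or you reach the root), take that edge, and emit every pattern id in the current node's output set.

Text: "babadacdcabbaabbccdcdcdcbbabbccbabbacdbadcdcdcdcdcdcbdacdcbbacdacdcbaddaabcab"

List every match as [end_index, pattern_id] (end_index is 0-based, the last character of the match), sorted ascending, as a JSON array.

Build:
Trie (insert patterns):
  0='ε' goto a→13 b→1 d→3
  1='b' goto a→2 b→19
  2='ba' goto ·  ←P0
  3='d' goto a→4 c→8
  4='da' goto c→5
  5='dac' goto d→6
  6='dacd' goto c→7
  7='dacdc' goto ·  ←P1
  8='dc' goto d→9
  9='dcd' goto c→10
  10='dcdc' goto d→11
  11='dcdcd' goto c→12
  12='dcdcdc' goto ·  ←P2
  13='a' goto b→14
  14='ab' goto b→15
  15='abb' goto a→18 c→16
  16='abbc' goto c→17
  17='abbcc' goto ·  ←P3
  18='abba' goto ·  ←P4
  19='bb' goto c→20
  20='bbc' goto c→21
  21='bbcc' goto ·  ←P5

BFS fail/out derivation:
  fail(1) 'b': from fail(0)=0 chase 'b': 0 ⇒ 0;  out=∅∪out(0)=∅
  fail(3) 'd': from fail(0)=0 chase 'd': 0 ⇒ 0;  out=∅∪out(0)=∅
  fail(13) 'a': from fail(0)=0 chase 'a': 0 ⇒ 0;  out=∅∪out(0)=∅
  fail(2) 'ba': from fail(1)=0 chase 'a': 0 ⇒ 13;  out={0}∪out(13)={0}
  fail(4) 'da': from fail(3)=0 chase 'a': 0 ⇒ 13;  out=∅∪out(13)=∅
  fail(8) 'dc': from fail(3)=0 chase 'c': 0 ⇒ 0;  out=∅∪out(0)=∅
  fail(14) 'ab': from fail(13)=0 chase 'b': 0 ⇒ 1;  out=∅∪out(1)=∅
  fail(19) 'bb': from fail(1)=0 chase 'b': 0 ⇒ 1;  out=∅∪out(1)=∅
  fail(5) 'dac': from fail(4)=13 chase 'c': 13→0 ⇒ 0;  out=∅∪out(0)=∅
  fail(9) 'dcd': from fail(8)=0 chase 'd': 0 ⇒ 3;  out=∅∪out(3)=∅
  fail(15) 'abb': from fail(14)=1 chase 'b': 1 ⇒ 19;  out=∅∪out(19)=∅
  fail(20) 'bbc': from fail(19)=1 chase 'c': 1→0 ⇒ 0;  out=∅∪out(0)=∅
  fail(6) 'dacd': from fail(5)=0 chase 'd': 0 ⇒ 3;  out=∅∪out(3)=∅
  fail(10) 'dcdc': from fail(9)=3 chase 'c': 3 ⇒ 8;  out=∅∪out(8)=∅
  fail(16) 'abbc': from fail(15)=19 chase 'c': 19 ⇒ 20;  out=∅∪out(20)=∅
  fail(18) 'abba': from fail(15)=19 chase 'a': 19→1 ⇒ 2;  out={4}∪out(2)={0,4}
  fail(21) 'bbcc': from fail(20)=0 chase 'c': 0 ⇒ 0;  out={5}∪out(0)={5}
  fail(7) 'dacdc': from fail(6)=3 chase 'c': 3 ⇒ 8;  out={1}∪out(8)={1}
  fail(11) 'dcdcd': from fail(10)=8 chase 'd': 8 ⇒ 9;  out=∅∪out(9)=∅
  fail(17) 'abbcc': from fail(16)=20 chase 'c': 20 ⇒ 21;  out={3}∪out(21)={3,5}
  fail(12) 'dcdcdc': from fail(11)=9 chase 'c': 9 ⇒ 10;  out={2}∪out(10)={2}

Text stream:
i=0 'b': node 0→1
i=1 'a': node 1→2  ** P0@[0:1]
i=2 'b': node 2→14 (fail-walked)
i=3 'a': node 14→2 (fail-walked)  ** P0@[2:3]
i=4 'd': node 2→3 (fail-walked)
i=5 'a': node 3→4
i=6 'c': node 4→5
i=7 'd': node 5→6
i=8 'c': node 6→7  ** P1@[4:8]
i=9 'a': node 7→13 (fail-walked)
i=10 'b': node 13→14
i=11 'b': node 14→15
i=12 'a': node 15→18  ** P0@[11:12],P4@[9:12]
i=13 'a': node 18→13 (fail-walked)
i=14 'b': node 13→14
i=15 'b': node 14→15
i=16 'c': node 15→16
i=17 'c': node 16→17  ** P3@[13:17],P5@[14:17]
i=18 'd': node 17→3 (fail-walked)
i=19 'c': node 3→8
i=20 'd': node 8→9
i=21 'c': node 9→10
i=22 'd': node 10→11
i=23 'c': node 11→12  ** P2@[18:23]
i=24 'b': node 12→1 (fail-walked)
i=25 'b': node 1→19
i=26 'a': node 19→2 (fail-walked)  ** P0@[25:26]
i=27 'b': node 2→14 (fail-walked)
i=28 'b': node 14→15
i=29 'c': node 15→16
i=30 'c': node 16→17  ** P3@[26:30],P5@[27:30]
i=31 'b': node 17→1 (fail-walked)
i=32 'a': node 1→2  ** P0@[31:32]
i=33 'b': node 2→14 (fail-walked)
i=34 'b': node 14→15
i=35 'a': node 15→18  ** P0@[34:35],P4@[32:35]
i=36 'c': node 18→0 (fail-walked)
i=37 'd': node 0→3
i=38 'b': node 3→1 (fail-walked)
i=39 'a': node 1→2  ** P0@[38:39]
i=40 'd': node 2→3 (fail-walked)
i=41 'c': node 3→8
i=42 'd': node 8→9
i=43 'c': node 9→10
i=44 'd': node 10→11
i=45 'c': node 11→12  ** P2@[40:45]
i=46 'd': node 12→11 (fail-walked)
i=47 'c': node 11→12  ** P2@[42:47]
i=48 'd': node 12→11 (fail-walked)
i=49 'c': node 11→12  ** P2@[44:49]
i=50 'd': node 12→11 (fail-walked)
i=51 'c': node 11→12  ** P2@[46:51]
i=52 'b': node 12→1 (fail-walked)
i=53 'd': node 1→3 (fail-walked)
i=54 'a': node 3→4
i=55 'c': node 4→5
i=56 'd': node 5→6
i=57 'c': node 6→7  ** P1@[53:57]
i=58 'b': node 7→1 (fail-walked)
i=59 'b': node 1→19
i=60 'a': node 19→2 (fail-walked)  ** P0@[59:60]
i=61 'c': node 2→0 (fail-walked)
i=62 'd': node 0→3
i=63 'a': node 3→4
i=64 'c': node 4→5
i=65 'd': node 5→6
i=66 'c': node 6→7  ** P1@[62:66]
i=67 'b': node 7→1 (fail-walked)
i=68 'a': node 1→2  ** P0@[67:68]
i=69 'd': node 2→3 (fail-walked)
i=70 'd': node 3→3 (fail-walked)
i=71 'a': node 3→4
i=72 'a': node 4→13 (fail-walked)
i=73 'b': node 13→14
i=74 'c': node 14→0 (fail-walked)
i=75 'a': node 0→13
i=76 'b': node 13→14

Matches: [[1,0],[3,0],[8,1],[12,0],[12,4],[17,3],[17,5],[23,2],[26,0],[30,3],[30,5],[32,0],[35,0],[35,4],[39,0],[45,2],[47,2],[49,2],[51,2],[57,1],[60,0],[66,1],[68,0]]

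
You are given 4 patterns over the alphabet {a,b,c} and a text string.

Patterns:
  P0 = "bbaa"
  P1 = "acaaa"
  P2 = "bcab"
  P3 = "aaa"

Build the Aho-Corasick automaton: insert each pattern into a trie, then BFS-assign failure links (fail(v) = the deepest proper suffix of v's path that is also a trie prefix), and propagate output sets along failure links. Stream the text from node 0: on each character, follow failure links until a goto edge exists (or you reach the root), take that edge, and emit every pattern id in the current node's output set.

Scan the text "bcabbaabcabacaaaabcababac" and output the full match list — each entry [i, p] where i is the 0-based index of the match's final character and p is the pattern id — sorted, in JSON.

Construct AC machine:
Trie (insert patterns):
  0='ε' goto a→5 b→1
  1='b' goto b→2 c→10
  2='bb' goto a→3
  3='bba' goto a→4
  4='bbaa' goto ·  [P0 ends]
  5='a' goto a→13 c→6
  6='ac' goto a→7
  7='aca' goto a→8
  8='acaa' goto a→9
  9='acaaa' goto ·  [P1 ends]
  10='bc' goto a→11
  11='bca' goto b→12
  12='bcab' goto ·  [P2 ends]
  13='aa' goto a→14
  14='aaa' goto ·  [P3 ends]

Failure links (BFS by depth):
  fail(1) 'b': from fail(0)=0 chase 'b': 0 ⇒ 0;  out=∅∪out(0)=∅
  fail(5) 'a': from fail(0)=0 chase 'a': 0 ⇒ 0;  out=∅∪out(0)=∅
  fail(2) 'bb': from fail(1)=0 chase 'b': 0 ⇒ 1;  out=∅∪out(1)=∅
  fail(6) 'ac': from fail(5)=0 chase 'c': 0 ⇒ 0;  out=∅∪out(0)=∅
  fail(10) 'bc': from fail(1)=0 chase 'c': 0 ⇒ 0;  out=∅∪out(0)=∅
  fail(13) 'aa': from fail(5)=0 chase 'a': 0 ⇒ 5;  out=∅∪out(5)=∅
  fail(3) 'bba': from fail(2)=1 chase 'a': 1→0 ⇒ 5;  out=∅∪out(5)=∅
  fail(7) 'aca': from fail(6)=0 chase 'a': 0 ⇒ 5;  out=∅∪out(5)=∅
  fail(11) 'bca': from fail(10)=0 chase 'a': 0 ⇒ 5;  out=∅∪out(5)=∅
  fail(14) 'aaa': from fail(13)=5 chase 'a': 5 ⇒ 13;  out={3}∪out(13)={3}
  fail(4) 'bbaa': from fail(3)=5 chase 'a': 5 ⇒ 13;  out={0}∪out(13)={0}
  fail(8) 'acaa': from fail(7)=5 chase 'a': 5 ⇒ 13;  out=∅∪out(13)=∅
  fail(12) 'bcab': from fail(11)=5 chase 'b': 5→0 ⇒ 1;  out={2}∪out(1)={2}
  fail(9) 'acaaa': from fail(8)=13 chase 'a': 13 ⇒ 14;  out={1}∪out(14)={1,3}

Run:
pos 0 'b': at 1
pos 1 'c': at 10
pos 2 'a': at 11
pos 3 'b': at 12  → match P2@[0:3]
pos 4 'b': at 2 ·f
pos 5 'a': at 3
pos 6 'a': at 4  → match P0@[3:6]
pos 7 'b': at 1 ·f
pos 8 'c': at 10
pos 9 'a': at 11
pos 10 'b': at 12  → match P2@[7:10]
pos 11 'a': at 5 ·f
pos 12 'c': at 6
pos 13 'a': at 7
pos 14 'a': at 8
pos 15 'a': at 9  → match P1@[11:15],P3@[13:15]
pos 16 'a': at 14 ·f  → match P3@[14:16]
pos 17 'b': at 1 ·f
pos 18 'c': at 10
pos 19 'a': at 11
pos 20 'b': at 12  → match P2@[17:20]
pos 21 'a': at 5 ·f
pos 22 'b': at 1 ·f
pos 23 'a': at 5 ·f
pos 24 'c': at 6

All matches (sorted): [[3,2],[6,0],[10,2],[15,1],[15,3],[16,3],[20,2]]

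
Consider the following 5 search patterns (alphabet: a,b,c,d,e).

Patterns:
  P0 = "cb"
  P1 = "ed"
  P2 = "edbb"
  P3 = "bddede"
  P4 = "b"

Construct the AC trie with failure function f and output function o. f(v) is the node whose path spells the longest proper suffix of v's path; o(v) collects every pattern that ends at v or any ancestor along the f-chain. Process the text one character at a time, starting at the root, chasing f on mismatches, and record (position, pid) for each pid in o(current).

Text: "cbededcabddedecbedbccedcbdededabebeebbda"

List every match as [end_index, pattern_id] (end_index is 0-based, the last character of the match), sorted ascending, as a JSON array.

Build automaton:
Trie (insert patterns):
  0='ε' goto b→7 c→1 e→3
  1='c' goto b→2
  2='cb' goto ·  [P0 ends]
  3='e' goto d→4
  4='ed' goto b→5  [P1 ends]
  5='edb' goto b→6
  6='edbb' goto ·  [P2 ends]
  7='b' goto d→8  [P4 ends]
  8='bd' goto d→9
  9='bdd' goto e→10
  10='bdde' goto d→11
  11='bdded' goto e→12
  12='bddede' goto ·  [P3 ends]

BFS fail/out derivation:
  n1('c'): parent n0 fail=0; on 'c' 0 → fail=0;  out ∅∪∅=∅
  n3('e'): parent n0 fail=0; on 'e' 0 → fail=0;  out ∅∪∅=∅
  n7('b'): parent n0 fail=0; on 'b' 0 → fail=0;  out {4}∪∅={4}
  n2('cb'): parent n1 fail=0; on 'b' 0 → fail=7;  out {0}∪{4}={0,4}
  n4('ed'): parent n3 fail=0; on 'd' 0 → fail=0;  out {1}∪∅={1}
  n8('bd'): parent n7 fail=0; on 'd' 0 → fail=0;  out ∅∪∅=∅
  n5('edb'): parent n4 fail=0; on 'b' 0 → fail=7;  out ∅∪{4}={4}
  n9('bdd'): parent n8 fail=0; on 'd' 0 → fail=0;  out ∅∪∅=∅
  n6('edbb'): parent n5 fail=7; on 'b' 7→0 → fail=7;  out {2}∪{4}={2,4}
  n10('bdde'): parent n9 fail=0; on 'e' 0 → fail=3;  out ∅∪∅=∅
  n11('bdded'): parent n10 fail=3; on 'd' 3 → fail=4;  out ∅∪{1}={1}
  n12('bddede'): parent n11 fail=4; on 'e' 4→0 → fail=3;  out {3}∪∅={3}

Run:
pos 0 'c': at 1
pos 1 'b': at 2  emit P0@[0:1],P4@[1:1]
pos 2 'e': at 3 (fail-walked)
pos 3 'd': at 4  emit P1@[2:3]
pos 4 'e': at 3 (fail-walked)
pos 5 'd': at 4  emit P1@[4:5]
pos 6 'c': at 1 (fail-walked)
pos 7 'a': at 0 (fail-walked)
pos 8 'b': at 7  emit P4@[8:8]
pos 9 'd': at 8
pos 10 'd': at 9
pos 11 'e': at 10
pos 12 'd': at 11  emit P1@[11:12]
pos 13 'e': at 12  emit P3@[8:13]
pos 14 'c': at 1 (fail-walked)
pos 15 'b': at 2  emit P0@[14:15],P4@[15:15]
pos 16 'e': at 3 (fail-walked)
pos 17 'd': at 4  emit P1@[16:17]
pos 18 'b': at 5  emit P4@[18:18]
pos 19 'c': at 1 (fail-walked)
pos 20 'c': at 1 (fail-walked)
pos 21 'e': at 3 (fail-walked)
pos 22 'd': at 4  emit P1@[21:22]
pos 23 'c': at 1 (fail-walked)
pos 24 'b': at 2  emit P0@[23:24],P4@[24:24]
pos 25 'd': at 8 (fail-walked)
pos 26 'e': at 3 (fail-walked)
pos 27 'd': at 4  emit P1@[26:27]
pos 28 'e': at 3 (fail-walked)
pos 29 'd': at 4  emit P1@[28:29]
pos 30 'a': at 0 (fail-walked)
pos 31 'b': at 7  emit P4@[31:31]
pos 32 'e': at 3 (fail-walked)
pos 33 'b': at 7 (fail-walked)  emit P4@[33:33]
pos 34 'e': at 3 (fail-walked)
pos 35 'e': at 3 (fail-walked)
pos 36 'b': at 7 (fail-walked)  emit P4@[36:36]
pos 37 'b': at 7 (fail-walked)  emit P4@[37:37]
pos 38 'd': at 8
pos 39 'a': at 0 (fail-walked)

All matches (sorted): [[1,0],[1,4],[3,1],[5,1],[8,4],[12,1],[13,3],[15,0],[15,4],[17,1],[18,4],[22,1],[24,0],[24,4],[27,1],[29,1],[31,4],[33,4],[36,4],[37,4]]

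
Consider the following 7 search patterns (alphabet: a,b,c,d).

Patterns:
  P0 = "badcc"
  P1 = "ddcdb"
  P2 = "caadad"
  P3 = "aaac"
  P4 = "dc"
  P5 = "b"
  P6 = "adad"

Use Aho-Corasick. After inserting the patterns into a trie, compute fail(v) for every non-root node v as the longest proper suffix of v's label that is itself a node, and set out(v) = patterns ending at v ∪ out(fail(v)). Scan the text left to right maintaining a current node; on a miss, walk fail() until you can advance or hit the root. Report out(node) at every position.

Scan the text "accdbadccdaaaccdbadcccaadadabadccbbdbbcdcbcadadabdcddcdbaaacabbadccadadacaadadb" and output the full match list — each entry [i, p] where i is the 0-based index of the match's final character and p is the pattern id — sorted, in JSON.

Construct AC machine:
Trie (insert patterns):
  0='ε' goto a→17 b→1 c→11 d→6
  1='b' goto a→2  ←P5
  2='ba' goto d→3
  3='bad' goto c→4
  4='badc' goto c→5
  5='badcc' goto ·  ←P0
  6='d' goto c→21 d→7
  7='dd' goto c→8
  8='ddc' goto d→9
  9='ddcd' goto b→10
  10='ddcdb' goto ·  ←P1
  11='c' goto a→12
  12='ca' goto a→13
  13='caa' goto d→14
  14='caad' goto a→15
  15='caada' goto d→16
  16='caadad' goto ·  ←P2
  17='a' goto a→18 d→22
  18='aa' goto a→19
  19='aaa' goto c→20
  20='aaac' goto ·  ←P3
  21='dc' goto ·  ←P4
  22='ad' goto a→23
  23='ada' goto d→24
  24='adad' goto ·  ←P6

Failure links (BFS by depth):
  fail(1) 'b': from fail(0)=0 chase 'b': 0 ⇒ 0;  out={5}∪out(0)={5}
  fail(6) 'd': from fail(0)=0 chase 'd': 0 ⇒ 0;  out=∅∪out(0)=∅
  fail(11) 'c': from fail(0)=0 chase 'c': 0 ⇒ 0;  out=∅∪out(0)=∅
  fail(17) 'a': from fail(0)=0 chase 'a': 0 ⇒ 0;  out=∅∪out(0)=∅
  fail(2) 'ba': from fail(1)=0 chase 'a': 0 ⇒ 17;  out=∅∪out(17)=∅
  fail(7) 'dd': from fail(6)=0 chase 'd': 0 ⇒ 6;  out=∅∪out(6)=∅
  fail(12) 'ca': from fail(11)=0 chase 'a': 0 ⇒ 17;  out=∅∪out(17)=∅
  fail(18) 'aa': from fail(17)=0 chase 'a': 0 ⇒ 17;  out=∅∪out(17)=∅
  fail(21) 'dc': from fail(6)=0 chase 'c': 0 ⇒ 11;  out={4}∪out(11)={4}
  fail(22) 'ad': from fail(17)=0 chase 'd': 0 ⇒ 6;  out=∅∪out(6)=∅
  fail(3) 'bad': from fail(2)=17 chase 'd': 17 ⇒ 22;  out=∅∪out(22)=∅
  fail(8) 'ddc': from fail(7)=6 chase 'c': 6 ⇒ 21;  out=∅∪out(21)={4}
  fail(13) 'caa': from fail(12)=17 chase 'a': 17 ⇒ 18;  out=∅∪out(18)=∅
  fail(19) 'aaa': from fail(18)=17 chase 'a': 17 ⇒ 18;  out=∅∪out(18)=∅
  fail(23) 'ada': from fail(22)=6 chase 'a': 6→0 ⇒ 17;  out=∅∪out(17)=∅
  fail(4) 'badc': from fail(3)=22 chase 'c': 22→6 ⇒ 21;  out=∅∪out(21)={4}
  fail(9) 'ddcd': from fail(8)=21 chase 'd': 21→11→0 ⇒ 6;  out=∅∪out(6)=∅
  fail(14) 'caad': from fail(13)=18 chase 'd': 18→17 ⇒ 22;  out=∅∪out(22)=∅
  fail(20) 'aaac': from fail(19)=18 chase 'c': 18→17→0 ⇒ 11;  out={3}∪out(11)={3}
  fail(24) 'adad': from fail(23)=17 chase 'd': 17 ⇒ 22;  out={6}∪out(22)={6}
  fail(5) 'badcc': from fail(4)=21 chase 'c': 21→11→0 ⇒ 11;  out={0}∪out(11)={0}
  fail(10) 'ddcdb': from fail(9)=6 chase 'b': 6→0 ⇒ 1;  out={1}∪out(1)={1,5}
  fail(15) 'caada': from fail(14)=22 chase 'a': 22 ⇒ 23;  out=∅∪out(23)=∅
  fail(16) 'caadad': from fail(15)=23 chase 'd': 23 ⇒ 24;  out={2}∪out(24)={2,6}

Run:
[0] read 'a'  n0⇒n17
[1] read 'c'  n17⇒n11 ·f
[2] read 'c'  n11⇒n11 ·f
[3] read 'd'  n11⇒n6 ·f
[4] read 'b'  n6⇒n1 ·f  emit P5@[4:4]
[5] read 'a'  n1⇒n2
[6] read 'd'  n2⇒n3
[7] read 'c'  n3⇒n4  emit P4@[6:7]
[8] read 'c'  n4⇒n5  emit P0@[4:8]
[9] read 'd'  n5⇒n6 ·f
[10] read 'a'  n6⇒n17 ·f
[11] read 'a'  n17⇒n18
[12] read 'a'  n18⇒n19
[13] read 'c'  n19⇒n20  emit P3@[10:13]
[14] read 'c'  n20⇒n11 ·f
[15] read 'd'  n11⇒n6 ·f
[16] read 'b'  n6⇒n1 ·f  emit P5@[16:16]
[17] read 'a'  n1⇒n2
[18] read 'd'  n2⇒n3
[19] read 'c'  n3⇒n4  emit P4@[18:19]
[20] read 'c'  n4⇒n5  emit P0@[16:20]
[21] read 'c'  n5⇒n11 ·f
[22] read 'a'  n11⇒n12
[23] read 'a'  n12⇒n13
[24] read 'd'  n13⇒n14
[25] read 'a'  n14⇒n15
[26] read 'd'  n15⇒n16  emit P2@[21:26],P6@[23:26]
[27] read 'a'  n16⇒n23 ·f
[28] read 'b'  n23⇒n1 ·f  emit P5@[28:28]
[29] read 'a'  n1⇒n2
[30] read 'd'  n2⇒n3
[31] read 'c'  n3⇒n4  emit P4@[30:31]
[32] read 'c'  n4⇒n5  emit P0@[28:32]
[33] read 'b'  n5⇒n1 ·f  emit P5@[33:33]
[34] read 'b'  n1⇒n1 ·f  emit P5@[34:34]
[35] read 'd'  n1⇒n6 ·f
[36] read 'b'  n6⇒n1 ·f  emit P5@[36:36]
[37] read 'b'  n1⇒n1 ·f  emit P5@[37:37]
[38] read 'c'  n1⇒n11 ·f
[39] read 'd'  n11⇒n6 ·f
[40] read 'c'  n6⇒n21  emit P4@[39:40]
[41] read 'b'  n21⇒n1 ·f  emit P5@[41:41]
[42] read 'c'  n1⇒n11 ·f
[43] read 'a'  n11⇒n12
[44] read 'd'  n12⇒n22 ·f
[45] read 'a'  n22⇒n23
[46] read 'd'  n23⇒n24  emit P6@[43:46]
[47] read 'a'  n24⇒n23 ·f
[48] read 'b'  n23⇒n1 ·f  emit P5@[48:48]
[49] read 'd'  n1⇒n6 ·f
[50] read 'c'  n6⇒n21  emit P4@[49:50]
[51] read 'd'  n21⇒n6 ·f
[52] read 'd'  n6⇒n7
[53] read 'c'  n7⇒n8  emit P4@[52:53]
[54] read 'd'  n8⇒n9
[55] read 'b'  n9⇒n10  emit P1@[51:55],P5@[55:55]
[56] read 'a'  n10⇒n2 ·f
[57] read 'a'  n2⇒n18 ·f
[58] read 'a'  n18⇒n19
[59] read 'c'  n19⇒n20  emit P3@[56:59]
[60] read 'a'  n20⇒n12 ·f
[61] read 'b'  n12⇒n1 ·f  emit P5@[61:61]
[62] read 'b'  n1⇒n1 ·f  emit P5@[62:62]
[63] read 'a'  n1⇒n2
[64] read 'd'  n2⇒n3
[65] read 'c'  n3⇒n4  emit P4@[64:65]
[66] read 'c'  n4⇒n5  emit P0@[62:66]
[67] read 'a'  n5⇒n12 ·f
[68] read 'd'  n12⇒n22 ·f
[69] read 'a'  n22⇒n23
[70] read 'd'  n23⇒n24  emit P6@[67:70]
[71] read 'a'  n24⇒n23 ·f
[72] read 'c'  n23⇒n11 ·f
[73] read 'a'  n11⇒n12
[74] read 'a'  n12⇒n13
[75] read 'd'  n13⇒n14
[76] read 'a'  n14⇒n15
[77] read 'd'  n15⇒n16  emit P2@[72:77],P6@[74:77]
[78] read 'b'  n16⇒n1 ·f  emit P5@[78:78]

Matches: [[4,5],[7,4],[8,0],[13,3],[16,5],[19,4],[20,0],[26,2],[26,6],[28,5],[31,4],[32,0],[33,5],[34,5],[36,5],[37,5],[40,4],[41,5],[46,6],[48,5],[50,4],[53,4],[55,1],[55,5],[59,3],[61,5],[62,5],[65,4],[66,0],[70,6],[77,2],[77,6],[78,5]]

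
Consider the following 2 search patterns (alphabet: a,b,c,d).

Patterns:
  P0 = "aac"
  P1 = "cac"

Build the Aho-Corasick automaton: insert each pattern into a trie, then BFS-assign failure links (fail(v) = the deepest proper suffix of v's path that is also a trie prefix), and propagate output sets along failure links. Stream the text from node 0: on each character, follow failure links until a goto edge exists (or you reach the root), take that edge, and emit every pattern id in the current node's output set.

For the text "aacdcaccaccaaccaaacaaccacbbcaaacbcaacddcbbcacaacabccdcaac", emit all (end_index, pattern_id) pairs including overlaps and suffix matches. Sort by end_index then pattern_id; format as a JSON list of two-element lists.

Build automaton:
Trie (insert patterns):
  n0 'ε': a→1 c→4
  n1 'a': a→2
  n2 'aa': c→3
  n3 'aac': ·  [P0 ends]
  n4 'c': a→5
  n5 'ca': c→6
  n6 'cac': ·  [P1 ends]

BFS fail/out derivation:
  n1('a'): parent n0 fail=0; on 'a' 0 → fail=0;  out ∅∪∅=∅
  n4('c'): parent n0 fail=0; on 'c' 0 → fail=0;  out ∅∪∅=∅
  n2('aa'): parent n1 fail=0; on 'a' 0 → fail=1;  out ∅∪∅=∅
  n5('ca'): parent n4 fail=0; on 'a' 0 → fail=1;  out ∅∪∅=∅
  n3('aac'): parent n2 fail=1; on 'c' 1→0 → fail=4;  out {0}∪∅={0}
  n6('cac'): parent n5 fail=1; on 'c' 1→0 → fail=4;  out {1}∪∅={1}

Text stream:
i=0 'a': node 0→1
i=1 'a': node 1→2
i=2 'c': node 2→3  → match P0@[0:2]
i=3 'd': node 3→0 ·f
i=4 'c': node 0→4
i=5 'a': node 4→5
i=6 'c': node 5→6  → match P1@[4:6]
i=7 'c': node 6→4 ·f
i=8 'a': node 4→5
i=9 'c': node 5→6  → match P1@[7:9]
i=10 'c': node 6→4 ·f
i=11 'a': node 4→5
i=12 'a': node 5→2 ·f
i=13 'c': node 2→3  → match P0@[11:13]
i=14 'c': node 3→4 ·f
i=15 'a': node 4→5
i=16 'a': node 5→2 ·f
i=17 'a': node 2→2 ·f
i=18 'c': node 2→3  → match P0@[16:18]
i=19 'a': node 3→5 ·f
i=20 'a': node 5→2 ·f
i=21 'c': node 2→3  → match P0@[19:21]
i=22 'c': node 3→4 ·f
i=23 'a': node 4→5
i=24 'c': node 5→6  → match P1@[22:24]
i=25 'b': node 6→0 ·f
i=26 'b': node 0→0
i=27 'c': node 0→4
i=28 'a': node 4→5
i=29 'a': node 5→2 ·f
i=30 'a': node 2→2 ·f
i=31 'c': node 2→3  → match P0@[29:31]
i=32 'b': node 3→0 ·f
i=33 'c': node 0→4
i=34 'a': node 4→5
i=35 'a': node 5→2 ·f
i=36 'c': node 2→3  → match P0@[34:36]
i=37 'd': node 3→0 ·f
i=38 'd': node 0→0
i=39 'c': node 0→4
i=40 'b': node 4→0 ·f
i=41 'b': node 0→0
i=42 'c': node 0→4
i=43 'a': node 4→5
i=44 'c': node 5→6  → match P1@[42:44]
i=45 'a': node 6→5 ·f
i=46 'a': node 5→2 ·f
i=47 'c': node 2→3  → match P0@[45:47]
i=48 'a': node 3→5 ·f
i=49 'b': node 5→0 ·f
i=50 'c': node 0→4
i=51 'c': node 4→4 ·f
i=52 'd': node 4→0 ·f
i=53 'c': node 0→4
i=54 'a': node 4→5
i=55 'a': node 5→2 ·f
i=56 'c': node 2→3  → match P0@[54:56]

Matches: [[2,0],[6,1],[9,1],[13,0],[18,0],[21,0],[24,1],[31,0],[36,0],[44,1],[47,0],[56,0]]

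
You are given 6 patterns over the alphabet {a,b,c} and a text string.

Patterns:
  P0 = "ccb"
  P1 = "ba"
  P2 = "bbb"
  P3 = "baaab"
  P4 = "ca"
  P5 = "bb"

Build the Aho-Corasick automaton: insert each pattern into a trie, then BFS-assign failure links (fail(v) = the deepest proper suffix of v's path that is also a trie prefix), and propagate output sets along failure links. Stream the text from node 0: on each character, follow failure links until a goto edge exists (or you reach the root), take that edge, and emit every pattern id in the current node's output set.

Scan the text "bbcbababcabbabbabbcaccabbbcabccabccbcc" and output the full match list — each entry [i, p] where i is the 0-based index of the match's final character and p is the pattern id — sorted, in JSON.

Build:
Trie nodes:
  n0 'ε': b→4 c→1
  n1 'c': a→11 c→2
  n2 'cc': b→3
  n3 'ccb': ·  ←P0
  n4 'b': a→5 b→6
  n5 'ba': a→8  ←P1
  n6 'bb': b→7  ←P5
  n7 'bbb': ·  ←P2
  n8 'baa': a→9
  n9 'baaa': b→10
  n10 'baaab': ·  ←P3
  n11 'ca': ·  ←P4

BFS fail/out derivation:
  n1('c'): parent n0 fail=0; on 'c' 0 → fail=0;  out ∅∪∅=∅
  n4('b'): parent n0 fail=0; on 'b' 0 → fail=0;  out ∅∪∅=∅
  n2('cc'): parent n1 fail=0; on 'c' 0 → fail=1;  out ∅∪∅=∅
  n5('ba'): parent n4 fail=0; on 'a' 0 → fail=0;  out {1}∪∅={1}
  n6('bb'): parent n4 fail=0; on 'b' 0 → fail=4;  out {5}∪∅={5}
  n11('ca'): parent n1 fail=0; on 'a' 0 → fail=0;  out {4}∪∅={4}
  n3('ccb'): parent n2 fail=1; on 'b' 1→0 → fail=4;  out {0}∪∅={0}
  n7('bbb'): parent n6 fail=4; on 'b' 4 → fail=6;  out {2}∪{5}={2,5}
  n8('baa'): parent n5 fail=0; on 'a' 0 → fail=0;  out ∅∪∅=∅
  n9('baaa'): parent n8 fail=0; on 'a' 0 → fail=0;  out ∅∪∅=∅
  n10('baaab'): parent n9 fail=0; on 'b' 0 → fail=4;  out {3}∪∅={3}

Run:
[0] read 'b'  n0⇒n4
[1] read 'b'  n4⇒n6  emit P5@[0:1]
[2] read 'c'  n6⇒n1 (fail-walked)
[3] read 'b'  n1⇒n4 (fail-walked)
[4] read 'a'  n4⇒n5  emit P1@[3:4]
[5] read 'b'  n5⇒n4 (fail-walked)
[6] read 'a'  n4⇒n5  emit P1@[5:6]
[7] read 'b'  n5⇒n4 (fail-walked)
[8] read 'c'  n4⇒n1 (fail-walked)
[9] read 'a'  n1⇒n11  emit P4@[8:9]
[10] read 'b'  n11⇒n4 (fail-walked)
[11] read 'b'  n4⇒n6  emit P5@[10:11]
[12] read 'a'  n6⇒n5 (fail-walked)  emit P1@[11:12]
[13] read 'b'  n5⇒n4 (fail-walked)
[14] read 'b'  n4⇒n6  emit P5@[13:14]
[15] read 'a'  n6⇒n5 (fail-walked)  emit P1@[14:15]
[16] read 'b'  n5⇒n4 (fail-walked)
[17] read 'b'  n4⇒n6  emit P5@[16:17]
[18] read 'c'  n6⇒n1 (fail-walked)
[19] read 'a'  n1⇒n11  emit P4@[18:19]
[20] read 'c'  n11⇒n1 (fail-walked)
[21] read 'c'  n1⇒n2
[22] read 'a'  n2⇒n11 (fail-walked)  emit P4@[21:22]
[23] read 'b'  n11⇒n4 (fail-walked)
[24] read 'b'  n4⇒n6  emit P5@[23:24]
[25] read 'b'  n6⇒n7  emit P2@[23:25],P5@[24:25]
[26] read 'c'  n7⇒n1 (fail-walked)
[27] read 'a'  n1⇒n11  emit P4@[26:27]
[28] read 'b'  n11⇒n4 (fail-walked)
[29] read 'c'  n4⇒n1 (fail-walked)
[30] read 'c'  n1⇒n2
[31] read 'a'  n2⇒n11 (fail-walked)  emit P4@[30:31]
[32] read 'b'  n11⇒n4 (fail-walked)
[33] read 'c'  n4⇒n1 (fail-walked)
[34] read 'c'  n1⇒n2
[35] read 'b'  n2⇒n3  emit P0@[33:35]
[36] read 'c'  n3⇒n1 (fail-walked)
[37] read 'c'  n1⇒n2

All matches (sorted): [[1,5],[4,1],[6,1],[9,4],[11,5],[12,1],[14,5],[15,1],[17,5],[19,4],[22,4],[24,5],[25,2],[25,5],[27,4],[31,4],[35,0]]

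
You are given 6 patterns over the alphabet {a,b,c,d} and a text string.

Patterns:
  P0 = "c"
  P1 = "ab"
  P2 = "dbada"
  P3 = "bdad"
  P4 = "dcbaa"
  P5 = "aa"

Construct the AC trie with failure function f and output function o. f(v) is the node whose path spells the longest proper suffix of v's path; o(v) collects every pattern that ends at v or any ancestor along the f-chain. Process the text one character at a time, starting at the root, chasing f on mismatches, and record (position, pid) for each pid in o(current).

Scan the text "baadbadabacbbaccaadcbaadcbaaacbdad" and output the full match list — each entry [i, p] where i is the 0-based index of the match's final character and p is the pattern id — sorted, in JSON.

Build automaton:
Trie nodes:
  0='ε' goto a→2 b→9 c→1 d→4
  1='c' goto ·  [P0 ends]
  2='a' goto a→17 b→3
  3='ab' goto ·  [P1 ends]
  4='d' goto b→5 c→13
  5='db' goto a→6
  6='dba' goto d→7
  7='dbad' goto a→8
  8='dbada' goto ·  [P2 ends]
  9='b' goto d→10
  10='bd' goto a→11
  11='bda' goto d→12
  12='bdad' goto ·  [P3 ends]
  13='dc' goto b→14
  14='dcb' goto a→15
  15='dcba' goto a→16
  16='dcbaa' goto ·  [P4 ends]
  17='aa' goto ·  [P5 ends]

BFS fail/out derivation:
  fail(1) 'c': from fail(0)=0 chase 'c': 0 ⇒ 0;  out={0}∪out(0)={0}
  fail(2) 'a': from fail(0)=0 chase 'a': 0 ⇒ 0;  out=∅∪out(0)=∅
  fail(4) 'd': from fail(0)=0 chase 'd': 0 ⇒ 0;  out=∅∪out(0)=∅
  fail(9) 'b': from fail(0)=0 chase 'b': 0 ⇒ 0;  out=∅∪out(0)=∅
  fail(3) 'ab': from fail(2)=0 chase 'b': 0 ⇒ 9;  out={1}∪out(9)={1}
  fail(5) 'db': from fail(4)=0 chase 'b': 0 ⇒ 9;  out=∅∪out(9)=∅
  fail(10) 'bd': from fail(9)=0 chase 'd': 0 ⇒ 4;  out=∅∪out(4)=∅
  fail(13) 'dc': from fail(4)=0 chase 'c': 0 ⇒ 1;  out=∅∪out(1)={0}
  fail(17) 'aa': from fail(2)=0 chase 'a': 0 ⇒ 2;  out={5}∪out(2)={5}
  fail(6) 'dba': from fail(5)=9 chase 'a': 9→0 ⇒ 2;  out=∅∪out(2)=∅
  fail(11) 'bda': from fail(10)=4 chase 'a': 4→0 ⇒ 2;  out=∅∪out(2)=∅
  fail(14) 'dcb': from fail(13)=1 chase 'b': 1→0 ⇒ 9;  out=∅∪out(9)=∅
  fail(7) 'dbad': from fail(6)=2 chase 'd': 2→0 ⇒ 4;  out=∅∪out(4)=∅
  fail(12) 'bdad': from fail(11)=2 chase 'd': 2→0 ⇒ 4;  out={3}∪out(4)={3}
  fail(15) 'dcba': from fail(14)=9 chase 'a': 9→0 ⇒ 2;  out=∅∪out(2)=∅
  fail(8) 'dbada': from fail(7)=4 chase 'a': 4→0 ⇒ 2;  out={2}∪out(2)={2}
  fail(16) 'dcbaa': from fail(15)=2 chase 'a': 2 ⇒ 17;  out={4}∪out(17)={4,5}

Scan:
i=0 'b': node 0→9
i=1 'a': node 9→2 (fail-walked)
i=2 'a': node 2→17  emit P5@[1:2]
i=3 'd': node 17→4 (fail-walked)
i=4 'b': node 4→5
i=5 'a': node 5→6
i=6 'd': node 6→7
i=7 'a': node 7→8  emit P2@[3:7]
i=8 'b': node 8→3 (fail-walked)  emit P1@[7:8]
i=9 'a': node 3→2 (fail-walked)
i=10 'c': node 2→1 (fail-walked)  emit P0@[10:10]
i=11 'b': node 1→9 (fail-walked)
i=12 'b': node 9→9 (fail-walked)
i=13 'a': node 9→2 (fail-walked)
i=14 'c': node 2→1 (fail-walked)  emit P0@[14:14]
i=15 'c': node 1→1 (fail-walked)  emit P0@[15:15]
i=16 'a': node 1→2 (fail-walked)
i=17 'a': node 2→17  emit P5@[16:17]
i=18 'd': node 17→4 (fail-walked)
i=19 'c': node 4→13  emit P0@[19:19]
i=20 'b': node 13→14
i=21 'a': node 14→15
i=22 'a': node 15→16  emit P4@[18:22],P5@[21:22]
i=23 'd': node 16→4 (fail-walked)
i=24 'c': node 4→13  emit P0@[24:24]
i=25 'b': node 13→14
i=26 'a': node 14→15
i=27 'a': node 15→16  emit P4@[23:27],P5@[26:27]
i=28 'a': node 16→17 (fail-walked)  emit P5@[27:28]
i=29 'c': node 17→1 (fail-walked)  emit P0@[29:29]
i=30 'b': node 1→9 (fail-walked)
i=31 'd': node 9→10
i=32 'a': node 10→11
i=33 'd': node 11→12  emit P3@[30:33]

Matches: [[2,5],[7,2],[8,1],[10,0],[14,0],[15,0],[17,5],[19,0],[22,4],[22,5],[24,0],[27,4],[27,5],[28,5],[29,0],[33,3]]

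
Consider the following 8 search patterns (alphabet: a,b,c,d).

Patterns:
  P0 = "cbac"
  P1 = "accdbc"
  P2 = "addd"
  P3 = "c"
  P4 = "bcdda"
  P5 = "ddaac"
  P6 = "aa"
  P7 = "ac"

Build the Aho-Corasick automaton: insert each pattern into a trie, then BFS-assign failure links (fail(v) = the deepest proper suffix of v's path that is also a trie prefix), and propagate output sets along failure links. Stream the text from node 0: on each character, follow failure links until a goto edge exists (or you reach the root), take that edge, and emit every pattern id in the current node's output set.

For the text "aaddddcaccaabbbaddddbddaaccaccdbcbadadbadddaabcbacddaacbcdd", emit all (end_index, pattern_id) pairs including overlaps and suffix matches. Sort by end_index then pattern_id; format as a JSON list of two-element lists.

Build:
Trie (insert patterns):
  n0 'ε': a→5 b→14 c→1 d→19
  n1 'c': b→2  ←P3
  n2 'cb': a→3
  n3 'cba': c→4
  n4 'cbac': ·  ←P0
  n5 'a': a→24 c→6 d→11
  n6 'ac': c→7  ←P7
  n7 'acc': d→8
  n8 'accd': b→9
  n9 'accdb': c→10
  n10 'accdbc': ·  ←P1
  n11 'ad': d→12
  n12 'add': d→13
  n13 'addd': ·  ←P2
  n14 'b': c→15
  n15 'bc': d→16
  n16 'bcd': d→17
  n17 'bcdd': a→18
  n18 'bcdda': ·  ←P4
  n19 'd': d→20
  n20 'dd': a→21
  n21 'dda': a→22
  n22 'ddaa': c→23
  n23 'ddaac': ·  ←P5
  n24 'aa': ·  ←P6

BFS fail/out derivation:
  n1('c'): parent n0 fail=0; on 'c' 0 → fail=0;  out {3}∪∅={3}
  n5('a'): parent n0 fail=0; on 'a' 0 → fail=0;  out ∅∪∅=∅
  n14('b'): parent n0 fail=0; on 'b' 0 → fail=0;  out ∅∪∅=∅
  n19('d'): parent n0 fail=0; on 'd' 0 → fail=0;  out ∅∪∅=∅
  n2('cb'): parent n1 fail=0; on 'b' 0 → fail=14;  out ∅∪∅=∅
  n6('ac'): parent n5 fail=0; on 'c' 0 → fail=1;  out {7}∪{3}={3,7}
  n11('ad'): parent n5 fail=0; on 'd' 0 → fail=19;  out ∅∪∅=∅
  n15('bc'): parent n14 fail=0; on 'c' 0 → fail=1;  out ∅∪{3}={3}
  n20('dd'): parent n19 fail=0; on 'd' 0 → fail=19;  out ∅∪∅=∅
  n24('aa'): parent n5 fail=0; on 'a' 0 → fail=5;  out {6}∪∅={6}
  n3('cba'): parent n2 fail=14; on 'a' 14→0 → fail=5;  out ∅∪∅=∅
  n7('acc'): parent n6 fail=1; on 'c' 1→0 → fail=1;  out ∅∪{3}={3}
  n12('add'): parent n11 fail=19; on 'd' 19 → fail=20;  out ∅∪∅=∅
  n16('bcd'): parent n15 fail=1; on 'd' 1→0 → fail=19;  out ∅∪∅=∅
  n21('dda'): parent n20 fail=19; on 'a' 19→0 → fail=5;  out ∅∪∅=∅
  n4('cbac'): parent n3 fail=5; on 'c' 5 → fail=6;  out {0}∪{3,7}={0,3,7}
  n8('accd'): parent n7 fail=1; on 'd' 1→0 → fail=19;  out ∅∪∅=∅
  n13('addd'): parent n12 fail=20; on 'd' 20→19 → fail=20;  out {2}∪∅={2}
  n17('bcdd'): parent n16 fail=19; on 'd' 19 → fail=20;  out ∅∪∅=∅
  n22('ddaa'): parent n21 fail=5; on 'a' 5 → fail=24;  out ∅∪{6}={6}
  n9('accdb'): parent n8 fail=19; on 'b' 19→0 → fail=14;  out ∅∪∅=∅
  n18('bcdda'): parent n17 fail=20; on 'a' 20 → fail=21;  out {4}∪∅={4}
  n23('ddaac'): parent n22 fail=24; on 'c' 24→5 → fail=6;  out {5}∪{3,7}={3,5,7}
  n10('accdbc'): parent n9 fail=14; on 'c' 14 → fail=15;  out {1}∪{3}={1,3}

Scan:
i=0 'a': node 0→5
i=1 'a': node 5→24  → match P6@[0:1]
i=2 'd': node 24→11 ·f
i=3 'd': node 11→12
i=4 'd': node 12→13  → match P2@[1:4]
i=5 'd': node 13→20 ·f
i=6 'c': node 20→1 ·f  → match P3@[6:6]
i=7 'a': node 1→5 ·f
i=8 'c': node 5→6  → match P3@[8:8],P7@[7:8]
i=9 'c': node 6→7  → match P3@[9:9]
i=10 'a': node 7→5 ·f
i=11 'a': node 5→24  → match P6@[10:11]
i=12 'b': node 24→14 ·f
i=13 'b': node 14→14 ·f
i=14 'b': node 14→14 ·f
i=15 'a': node 14→5 ·f
i=16 'd': node 5→11
i=17 'd': node 11→12
i=18 'd': node 12→13  → match P2@[15:18]
i=19 'd': node 13→20 ·f
i=20 'b': node 20→14 ·f
i=21 'd': node 14→19 ·f
i=22 'd': node 19→20
i=23 'a': node 20→21
i=24 'a': node 21→22  → match P6@[23:24]
i=25 'c': node 22→23  → match P3@[25:25],P5@[21:25],P7@[24:25]
i=26 'c': node 23→7 ·f  → match P3@[26:26]
i=27 'a': node 7→5 ·f
i=28 'c': node 5→6  → match P3@[28:28],P7@[27:28]
i=29 'c': node 6→7  → match P3@[29:29]
i=30 'd': node 7→8
i=31 'b': node 8→9
i=32 'c': node 9→10  → match P1@[27:32],P3@[32:32]
i=33 'b': node 10→2 ·f
i=34 'a': node 2→3
i=35 'd': node 3→11 ·f
i=36 'a': node 11→5 ·f
i=37 'd': node 5→11
i=38 'b': node 11→14 ·f
i=39 'a': node 14→5 ·f
i=40 'd': node 5→11
i=41 'd': node 11→12
i=42 'd': node 12→13  → match P2@[39:42]
i=43 'a': node 13→21 ·f
i=44 'a': node 21→22  → match P6@[43:44]
i=45 'b': node 22→14 ·f
i=46 'c': node 14→15  → match P3@[46:46]
i=47 'b': node 15→2 ·f
i=48 'a': node 2→3
i=49 'c': node 3→4  → match P0@[46:49],P3@[49:49],P7@[48:49]
i=50 'd': node 4→19 ·f
i=51 'd': node 19→20
i=52 'a': node 20→21
i=53 'a': node 21→22  → match P6@[52:53]
i=54 'c': node 22→23  → match P3@[54:54],P5@[50:54],P7@[53:54]
i=55 'b': node 23→2 ·f
i=56 'c': node 2→15 ·f  → match P3@[56:56]
i=57 'd': node 15→16
i=58 'd': node 16→17

All matches (sorted): [[1,6],[4,2],[6,3],[8,3],[8,7],[9,3],[11,6],[18,2],[24,6],[25,3],[25,5],[25,7],[26,3],[28,3],[28,7],[29,3],[32,1],[32,3],[42,2],[44,6],[46,3],[49,0],[49,3],[49,7],[53,6],[54,3],[54,5],[54,7],[56,3]]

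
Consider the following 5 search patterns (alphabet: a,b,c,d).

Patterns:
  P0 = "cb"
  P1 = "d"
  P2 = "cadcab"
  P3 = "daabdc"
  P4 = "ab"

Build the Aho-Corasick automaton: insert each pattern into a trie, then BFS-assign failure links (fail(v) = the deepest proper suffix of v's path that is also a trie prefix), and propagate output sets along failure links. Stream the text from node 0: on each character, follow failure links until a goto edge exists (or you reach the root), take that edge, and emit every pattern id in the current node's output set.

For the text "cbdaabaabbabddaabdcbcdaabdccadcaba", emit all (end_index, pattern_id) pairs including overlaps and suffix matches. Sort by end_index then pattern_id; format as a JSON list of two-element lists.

Build:
Trie (insert patterns):
  0='ε' goto a→14 c→1 d→3
  1='c' goto a→4 b→2
  2='cb' goto ·  ←P0
  3='d' goto a→9  ←P1
  4='ca' goto d→5
  5='cad' goto c→6
  6='cadc' goto a→7
  7='cadca' goto b→8
  8='cadcab' goto ·  ←P2
  9='da' goto a→10
  10='daa' goto b→11
  11='daab' goto d→12
  12='daabd' goto c→13
  13='daabdc' goto ·  ←P3
  14='a' goto b→15
  15='ab' goto ·  ←P4

BFS fail/out derivation:
  n1('c'): parent n0 fail=0; on 'c' 0 → fail=0;  out ∅∪∅=∅
  n3('d'): parent n0 fail=0; on 'd' 0 → fail=0;  out {1}∪∅={1}
  n14('a'): parent n0 fail=0; on 'a' 0 → fail=0;  out ∅∪∅=∅
  n2('cb'): parent n1 fail=0; on 'b' 0 → fail=0;  out {0}∪∅={0}
  n4('ca'): parent n1 fail=0; on 'a' 0 → fail=14;  out ∅∪∅=∅
  n9('da'): parent n3 fail=0; on 'a' 0 → fail=14;  out ∅∪∅=∅
  n15('ab'): parent n14 fail=0; on 'b' 0 → fail=0;  out {4}∪∅={4}
  n5('cad'): parent n4 fail=14; on 'd' 14→0 → fail=3;  out ∅∪{1}={1}
  n10('daa'): parent n9 fail=14; on 'a' 14→0 → fail=14;  out ∅∪∅=∅
  n6('cadc'): parent n5 fail=3; on 'c' 3→0 → fail=1;  out ∅∪∅=∅
  n11('daab'): parent n10 fail=14; on 'b' 14 → fail=15;  out ∅∪{4}={4}
  n7('cadca'): parent n6 fail=1; on 'a' 1 → fail=4;  out ∅∪∅=∅
  n12('daabd'): parent n11 fail=15; on 'd' 15→0 → fail=3;  out ∅∪{1}={1}
  n8('cadcab'): parent n7 fail=4; on 'b' 4→14 → fail=15;  out {2}∪{4}={2,4}
  n13('daabdc'): parent n12 fail=3; on 'c' 3→0 → fail=1;  out {3}∪∅={3}

Run:
[0] read 'c'  n0⇒n1
[1] read 'b'  n1⇒n2  ** P0@[0:1]
[2] read 'd'  n2⇒n3 (via fail)  ** P1@[2:2]
[3] read 'a'  n3⇒n9
[4] read 'a'  n9⇒n10
[5] read 'b'  n10⇒n11  ** P4@[4:5]
[6] read 'a'  n11⇒n14 (via fail)
[7] read 'a'  n14⇒n14 (via fail)
[8] read 'b'  n14⇒n15  ** P4@[7:8]
[9] read 'b'  n15⇒n0 (via fail)
[10] read 'a'  n0⇒n14
[11] read 'b'  n14⇒n15  ** P4@[10:11]
[12] read 'd'  n15⇒n3 (via fail)  ** P1@[12:12]
[13] read 'd'  n3⇒n3 (via fail)  ** P1@[13:13]
[14] read 'a'  n3⇒n9
[15] read 'a'  n9⇒n10
[16] read 'b'  n10⇒n11  ** P4@[15:16]
[17] read 'd'  n11⇒n12  ** P1@[17:17]
[18] read 'c'  n12⇒n13  ** P3@[13:18]
[19] read 'b'  n13⇒n2 (via fail)  ** P0@[18:19]
[20] read 'c'  n2⇒n1 (via fail)
[21] read 'd'  n1⇒n3 (via fail)  ** P1@[21:21]
[22] read 'a'  n3⇒n9
[23] read 'a'  n9⇒n10
[24] read 'b'  n10⇒n11  ** P4@[23:24]
[25] read 'd'  n11⇒n12  ** P1@[25:25]
[26] read 'c'  n12⇒n13  ** P3@[21:26]
[27] read 'c'  n13⇒n1 (via fail)
[28] read 'a'  n1⇒n4
[29] read 'd'  n4⇒n5  ** P1@[29:29]
[30] read 'c'  n5⇒n6
[31] read 'a'  n6⇒n7
[32] read 'b'  n7⇒n8  ** P2@[27:32],P4@[31:32]
[33] read 'a'  n8⇒n14 (via fail)

Result: [[1,0],[2,1],[5,4],[8,4],[11,4],[12,1],[13,1],[16,4],[17,1],[18,3],[19,0],[21,1],[24,4],[25,1],[26,3],[29,1],[32,2],[32,4]]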